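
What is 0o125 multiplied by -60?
Convert 0o125 (octal) → 1×64 + 2×8 + 5 = 85 (decimal)
Compute 85 × -60 = -5100
-5100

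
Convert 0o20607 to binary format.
Convert 0o20607 (octal) → 2×4096 + 6×64 + 7 = 8583 (decimal)
Convert 8583 (decimal) → 8583 = 8192 + 256 + 128 + 4 + 2 + 1 → 0b10000110000111 (binary)
0b10000110000111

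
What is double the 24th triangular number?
The 24th triangular number = 24×25/2 = 300
Compute 300 × 2 = 600
600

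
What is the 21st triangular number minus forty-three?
The 21st triangular number = 21×22/2 = 231
Convert forty-three (English words) → 43 (decimal)
Compute 231 - 43 = 188
188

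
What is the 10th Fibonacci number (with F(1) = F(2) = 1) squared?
The 10th Fibonacci number (with F(1) = F(2) = 1): 1, 1, 2, 3, 5, 8, 13, 21, 34, 55 → 55
Compute 55² = 55 × 55 = 3025
3025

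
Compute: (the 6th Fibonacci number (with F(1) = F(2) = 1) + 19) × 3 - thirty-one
Convert the 6th Fibonacci number (with F(1) = F(2) = 1) (Fibonacci index) → 1, 1, 2, 3, 5, 8 → 8 (decimal)
Convert thirty-one (English words) → 31 (decimal)
Expression in decimal: (8 + 19) × 3 - 31
Parentheses first: 8 + 19 = 27
Multiply: 27 × 3 = 81
Subtract: 81 - 31 = 50
50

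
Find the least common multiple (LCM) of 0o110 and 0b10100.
Convert 0o110 (octal) → 1×64 + 1×8 = 72 (decimal)
Convert 0b10100 (binary) → 16 + 4 = 20 (decimal)
Compute lcm(72, 20) = 360
360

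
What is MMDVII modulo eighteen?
Convert MMDVII (Roman numeral) → 1000 + 1000 + 500 + 5 + 1 + 1 = 2507 (decimal)
Convert eighteen (English words) → 18 (decimal)
Compute 2507 mod 18 = 5
5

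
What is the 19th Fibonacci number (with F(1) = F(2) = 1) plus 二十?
The 19th Fibonacci number (with F(1) = F(2) = 1) = 4181
Convert 二十 (Chinese numeral) → 2×10 = 20 (decimal)
Compute 4181 + 20 = 4201
4201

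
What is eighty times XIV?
Convert eighty (English words) → 80 (decimal)
Convert XIV (Roman numeral) → 10 + 4 = 14 (decimal)
Compute 80 × 14 = 1120
1120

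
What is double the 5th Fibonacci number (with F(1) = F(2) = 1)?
The 5th Fibonacci number (with F(1) = F(2) = 1): 1, 1, 2, 3, 5 → 5
Compute 5 × 2 = 10
10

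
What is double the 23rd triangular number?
The 23rd triangular number = 23×24/2 = 276
Compute 276 × 2 = 552
552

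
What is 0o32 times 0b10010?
Convert 0o32 (octal) → 3×8 + 2 = 26 (decimal)
Convert 0b10010 (binary) → 16 + 2 = 18 (decimal)
Compute 26 × 18 = 468
468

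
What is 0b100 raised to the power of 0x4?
Convert 0b100 (binary) → 4 (decimal)
Convert 0x4 (hexadecimal) → 4 (decimal)
Compute 4 ^ 4 = 256
256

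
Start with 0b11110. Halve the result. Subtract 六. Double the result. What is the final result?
Convert 0b11110 (binary) → 16 + 8 + 4 + 2 = 30 (decimal)
Start: 30
30 ÷ 2 = 15
Convert 六 (Chinese numeral) → 6 (decimal)
15 - 6 = 9
9 × 2 = 18
18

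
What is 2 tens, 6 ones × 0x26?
Convert 2 tens, 6 ones (place-value notation) → 2×10 + 6 = 26 (decimal)
Convert 0x26 (hexadecimal) → 2×16 + 6 = 38 (decimal)
Compute 26 × 38 = 988
988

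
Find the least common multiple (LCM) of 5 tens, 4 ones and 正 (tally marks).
Convert 5 tens, 4 ones (place-value notation) → 5×10 + 4 = 54 (decimal)
Convert 正 (tally marks) → 5 (decimal)
Compute lcm(54, 5) = 270
270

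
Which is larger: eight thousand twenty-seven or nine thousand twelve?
Convert eight thousand twenty-seven (English words) → 8×1000 + 27 = 8027 (decimal)
Convert nine thousand twelve (English words) → 9×1000 + 12 = 9012 (decimal)
Compare 8027 vs 9012: larger = 9012
9012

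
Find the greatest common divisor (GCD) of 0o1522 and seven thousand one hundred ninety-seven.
Convert 0o1522 (octal) → 1×512 + 5×64 + 2×8 + 2 = 850 (decimal)
Convert seven thousand one hundred ninety-seven (English words) → 7×1000 + 1×100 + 97 = 7197 (decimal)
Compute gcd(850, 7197) = 1
1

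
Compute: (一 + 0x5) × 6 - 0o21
Convert 一 (Chinese numeral) → 1 (decimal)
Convert 0x5 (hexadecimal) → 5 (decimal)
Convert 0o21 (octal) → 2×8 + 1 = 17 (decimal)
Expression in decimal: (1 + 5) × 6 - 17
Parentheses first: 1 + 5 = 6
Multiply: 6 × 6 = 36
Subtract: 36 - 17 = 19
19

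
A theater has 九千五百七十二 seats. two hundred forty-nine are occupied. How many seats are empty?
Convert 九千五百七十二 (Chinese numeral) → 9×1000 + 5×100 + 7×10 + 2 = 9572 (decimal)
Convert two hundred forty-nine (English words) → 2×100 + 49 = 249 (decimal)
Compute 9572 - 249 = 9323
9323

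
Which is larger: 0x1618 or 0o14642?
Convert 0x1618 (hexadecimal) → 1×4096 + 6×256 + 1×16 + 8 = 5656 (decimal)
Convert 0o14642 (octal) → 1×4096 + 4×512 + 6×64 + 4×8 + 2 = 6562 (decimal)
Compare 5656 vs 6562: larger = 6562
6562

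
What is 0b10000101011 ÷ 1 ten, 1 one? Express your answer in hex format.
Convert 0b10000101011 (binary) → 1024 + 32 + 8 + 2 + 1 = 1067 (decimal)
Convert 1 ten, 1 one (place-value notation) → 1×10 + 1 = 11 (decimal)
Compute 1067 ÷ 11 = 97
Convert 97 (decimal) → 97 = 6×16 + 1 → 0x61 (hexadecimal)
0x61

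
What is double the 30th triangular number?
The 30th triangular number = 30×31/2 = 465
Compute 465 × 2 = 930
930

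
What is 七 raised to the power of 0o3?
Convert 七 (Chinese numeral) → 7 (decimal)
Convert 0o3 (octal) → 3 (decimal)
Compute 7 ^ 3 = 343
343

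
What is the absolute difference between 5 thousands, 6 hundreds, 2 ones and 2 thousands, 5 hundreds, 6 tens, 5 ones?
Convert 5 thousands, 6 hundreds, 2 ones (place-value notation) → 5×1000 + 6×100 + 2 = 5602 (decimal)
Convert 2 thousands, 5 hundreds, 6 tens, 5 ones (place-value notation) → 2×1000 + 5×100 + 6×10 + 5 = 2565 (decimal)
Compute |5602 - 2565| = 3037
3037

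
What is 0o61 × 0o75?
Convert 0o61 (octal) → 6×8 + 1 = 49 (decimal)
Convert 0o75 (octal) → 7×8 + 5 = 61 (decimal)
Compute 49 × 61 = 2989
2989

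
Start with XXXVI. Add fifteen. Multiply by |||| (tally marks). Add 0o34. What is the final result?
Convert XXXVI (Roman numeral) → 10 + 10 + 10 + 5 + 1 = 36 (decimal)
Start: 36
Convert fifteen (English words) → 15 (decimal)
36 + 15 = 51
Convert |||| (tally marks) → 4 (decimal)
51 × 4 = 204
Convert 0o34 (octal) → 3×8 + 4 = 28 (decimal)
204 + 28 = 232
232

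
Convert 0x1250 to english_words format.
Convert 0x1250 (hexadecimal) → 1×4096 + 2×256 + 5×16 = 4688 (decimal)
Convert 4688 (decimal) → 4688 = 4×1000 + 6×100 + 88 → four thousand six hundred eighty-eight (English words)
four thousand six hundred eighty-eight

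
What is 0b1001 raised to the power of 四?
Convert 0b1001 (binary) → 8 + 1 = 9 (decimal)
Convert 四 (Chinese numeral) → 4 (decimal)
Compute 9 ^ 4 = 6561
6561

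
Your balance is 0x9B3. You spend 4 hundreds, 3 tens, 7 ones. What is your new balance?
Convert 0x9B3 (hexadecimal) → 9×256 + 11×16 + 3 = 2483 (decimal)
Convert 4 hundreds, 3 tens, 7 ones (place-value notation) → 4×100 + 3×10 + 7 = 437 (decimal)
Compute 2483 - 437 = 2046
2046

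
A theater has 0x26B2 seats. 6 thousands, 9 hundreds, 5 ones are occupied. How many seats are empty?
Convert 0x26B2 (hexadecimal) → 2×4096 + 6×256 + 11×16 + 2 = 9906 (decimal)
Convert 6 thousands, 9 hundreds, 5 ones (place-value notation) → 6×1000 + 9×100 + 5 = 6905 (decimal)
Compute 9906 - 6905 = 3001
3001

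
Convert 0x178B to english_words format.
Convert 0x178B (hexadecimal) → 1×4096 + 7×256 + 8×16 + 11 = 6027 (decimal)
Convert 6027 (decimal) → 6027 = 6×1000 + 27 → six thousand twenty-seven (English words)
six thousand twenty-seven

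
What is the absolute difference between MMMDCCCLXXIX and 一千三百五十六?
Convert MMMDCCCLXXIX (Roman numeral) → 1000 + 1000 + 1000 + 500 + 100 + 100 + 100 + 50 + 10 + 10 + 9 = 3879 (decimal)
Convert 一千三百五十六 (Chinese numeral) → 1×1000 + 3×100 + 5×10 + 6 = 1356 (decimal)
Compute |3879 - 1356| = 2523
2523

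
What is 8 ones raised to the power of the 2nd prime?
Convert 8 ones (place-value notation) → 8 (decimal)
Convert the 2nd prime (prime index) → 3 (decimal)
Compute 8 ^ 3 = 512
512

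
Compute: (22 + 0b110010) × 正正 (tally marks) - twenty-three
Convert 0b110010 (binary) → 32 + 16 + 2 = 50 (decimal)
Convert 正正 (tally marks) → 5 + 5 = 10 (decimal)
Convert twenty-three (English words) → 23 (decimal)
Expression in decimal: (22 + 50) × 10 - 23
Parentheses first: 22 + 50 = 72
Multiply: 72 × 10 = 720
Subtract: 720 - 23 = 697
697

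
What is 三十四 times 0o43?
Convert 三十四 (Chinese numeral) → 3×10 + 4 = 34 (decimal)
Convert 0o43 (octal) → 4×8 + 3 = 35 (decimal)
Compute 34 × 35 = 1190
1190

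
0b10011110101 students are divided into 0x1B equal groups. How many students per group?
Convert 0b10011110101 (binary) → 1024 + 128 + 64 + 32 + 16 + 4 + 1 = 1269 (decimal)
Convert 0x1B (hexadecimal) → 1×16 + 11 = 27 (decimal)
Compute 1269 ÷ 27 = 47
47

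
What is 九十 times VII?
Convert 九十 (Chinese numeral) → 9×10 = 90 (decimal)
Convert VII (Roman numeral) → 5 + 1 + 1 = 7 (decimal)
Compute 90 × 7 = 630
630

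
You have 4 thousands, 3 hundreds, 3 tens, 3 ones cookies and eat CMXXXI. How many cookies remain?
Convert 4 thousands, 3 hundreds, 3 tens, 3 ones (place-value notation) → 4×1000 + 3×100 + 3×10 + 3 = 4333 (decimal)
Convert CMXXXI (Roman numeral) → 900 + 10 + 10 + 10 + 1 = 931 (decimal)
Compute 4333 - 931 = 3402
3402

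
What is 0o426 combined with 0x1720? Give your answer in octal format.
Convert 0o426 (octal) → 4×64 + 2×8 + 6 = 278 (decimal)
Convert 0x1720 (hexadecimal) → 1×4096 + 7×256 + 2×16 = 5920 (decimal)
Compute 278 + 5920 = 6198
Convert 6198 (decimal) → 6198 = 1×4096 + 4×512 + 6×8 + 6 → 0o14066 (octal)
0o14066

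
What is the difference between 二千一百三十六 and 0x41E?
Convert 二千一百三十六 (Chinese numeral) → 2×1000 + 1×100 + 3×10 + 6 = 2136 (decimal)
Convert 0x41E (hexadecimal) → 4×256 + 1×16 + 14 = 1054 (decimal)
Difference: |2136 - 1054| = 1082
1082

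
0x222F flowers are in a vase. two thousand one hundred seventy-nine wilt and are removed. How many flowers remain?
Convert 0x222F (hexadecimal) → 2×4096 + 2×256 + 2×16 + 15 = 8751 (decimal)
Convert two thousand one hundred seventy-nine (English words) → 2×1000 + 1×100 + 79 = 2179 (decimal)
Compute 8751 - 2179 = 6572
6572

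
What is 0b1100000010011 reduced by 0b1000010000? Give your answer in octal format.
Convert 0b1100000010011 (binary) → 4096 + 2048 + 16 + 2 + 1 = 6163 (decimal)
Convert 0b1000010000 (binary) → 512 + 16 = 528 (decimal)
Compute 6163 - 528 = 5635
Convert 5635 (decimal) → 5635 = 1×4096 + 3×512 + 3 → 0o13003 (octal)
0o13003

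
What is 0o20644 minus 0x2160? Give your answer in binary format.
Convert 0o20644 (octal) → 2×4096 + 6×64 + 4×8 + 4 = 8612 (decimal)
Convert 0x2160 (hexadecimal) → 2×4096 + 1×256 + 6×16 = 8544 (decimal)
Compute 8612 - 8544 = 68
Convert 68 (decimal) → 68 = 64 + 4 → 0b1000100 (binary)
0b1000100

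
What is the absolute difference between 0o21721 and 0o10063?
Convert 0o21721 (octal) → 2×4096 + 1×512 + 7×64 + 2×8 + 1 = 9169 (decimal)
Convert 0o10063 (octal) → 1×4096 + 6×8 + 3 = 4147 (decimal)
Compute |9169 - 4147| = 5022
5022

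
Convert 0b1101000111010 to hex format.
Convert 0b1101000111010 (binary) → 4096 + 2048 + 512 + 32 + 16 + 8 + 2 = 6714 (decimal)
Convert 6714 (decimal) → 6714 = 1×4096 + 10×256 + 3×16 + 10 → 0x1A3A (hexadecimal)
0x1A3A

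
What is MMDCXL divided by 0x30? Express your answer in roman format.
Convert MMDCXL (Roman numeral) → 1000 + 1000 + 500 + 100 + 40 = 2640 (decimal)
Convert 0x30 (hexadecimal) → 3×16 = 48 (decimal)
Compute 2640 ÷ 48 = 55
Convert 55 (decimal) → 55 = 50 + 5 → LV (Roman numeral)
LV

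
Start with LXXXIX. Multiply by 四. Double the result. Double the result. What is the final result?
Convert LXXXIX (Roman numeral) → 50 + 10 + 10 + 10 + 9 = 89 (decimal)
Start: 89
Convert 四 (Chinese numeral) → 4 (decimal)
89 × 4 = 356
356 × 2 = 712
712 × 2 = 1424
1424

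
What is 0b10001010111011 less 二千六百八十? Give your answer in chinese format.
Convert 0b10001010111011 (binary) → 8192 + 512 + 128 + 32 + 16 + 8 + 2 + 1 = 8891 (decimal)
Convert 二千六百八十 (Chinese numeral) → 2×1000 + 6×100 + 8×10 = 2680 (decimal)
Compute 8891 - 2680 = 6211
Convert 6211 (decimal) → 6211 = 6×1000 + 2×100 + 1×10 + 1 → 六千二百一十一 (Chinese numeral)
六千二百一十一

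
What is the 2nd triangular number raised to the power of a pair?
Convert the 2nd triangular number (triangular index) → 2×3/2 = 3 (decimal)
Convert a pair (colloquial) → 2 (decimal)
Compute 3 ^ 2 = 9
9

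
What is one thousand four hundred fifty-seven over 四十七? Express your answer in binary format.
Convert one thousand four hundred fifty-seven (English words) → 1×1000 + 4×100 + 57 = 1457 (decimal)
Convert 四十七 (Chinese numeral) → 4×10 + 7 = 47 (decimal)
Compute 1457 ÷ 47 = 31
Convert 31 (decimal) → 31 = 16 + 8 + 4 + 2 + 1 → 0b11111 (binary)
0b11111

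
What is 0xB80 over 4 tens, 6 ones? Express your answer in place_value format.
Convert 0xB80 (hexadecimal) → 11×256 + 8×16 = 2944 (decimal)
Convert 4 tens, 6 ones (place-value notation) → 4×10 + 6 = 46 (decimal)
Compute 2944 ÷ 46 = 64
Convert 64 (decimal) → 64 = 6×10 + 4 → 6 tens, 4 ones (place-value notation)
6 tens, 4 ones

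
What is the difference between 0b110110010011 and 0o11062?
Convert 0b110110010011 (binary) → 2048 + 1024 + 256 + 128 + 16 + 2 + 1 = 3475 (decimal)
Convert 0o11062 (octal) → 1×4096 + 1×512 + 6×8 + 2 = 4658 (decimal)
Difference: |3475 - 4658| = 1183
1183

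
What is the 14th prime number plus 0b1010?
The 14th prime number = 43
Convert 0b1010 (binary) → 8 + 2 = 10 (decimal)
Compute 43 + 10 = 53
53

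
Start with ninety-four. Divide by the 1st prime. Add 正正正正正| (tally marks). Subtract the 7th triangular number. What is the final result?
Convert ninety-four (English words) → 94 (decimal)
Start: 94
Convert the 1st prime (prime index) → 2 (decimal)
94 ÷ 2 = 47
Convert 正正正正正| (tally marks) → 5 + 5 + 5 + 5 + 5 + 1 = 26 (decimal)
47 + 26 = 73
Convert the 7th triangular number (triangular index) → 7×8/2 = 28 (decimal)
73 - 28 = 45
45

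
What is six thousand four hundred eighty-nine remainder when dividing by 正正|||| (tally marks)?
Convert six thousand four hundred eighty-nine (English words) → 6×1000 + 4×100 + 89 = 6489 (decimal)
Convert 正正|||| (tally marks) → 5 + 5 + 4 = 14 (decimal)
Compute 6489 mod 14 = 7
7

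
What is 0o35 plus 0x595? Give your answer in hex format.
Convert 0o35 (octal) → 3×8 + 5 = 29 (decimal)
Convert 0x595 (hexadecimal) → 5×256 + 9×16 + 5 = 1429 (decimal)
Compute 29 + 1429 = 1458
Convert 1458 (decimal) → 1458 = 5×256 + 11×16 + 2 → 0x5B2 (hexadecimal)
0x5B2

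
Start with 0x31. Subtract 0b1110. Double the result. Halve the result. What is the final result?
Convert 0x31 (hexadecimal) → 3×16 + 1 = 49 (decimal)
Start: 49
Convert 0b1110 (binary) → 8 + 4 + 2 = 14 (decimal)
49 - 14 = 35
35 × 2 = 70
70 ÷ 2 = 35
35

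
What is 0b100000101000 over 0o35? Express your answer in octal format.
Convert 0b100000101000 (binary) → 2048 + 32 + 8 = 2088 (decimal)
Convert 0o35 (octal) → 3×8 + 5 = 29 (decimal)
Compute 2088 ÷ 29 = 72
Convert 72 (decimal) → 72 = 1×64 + 1×8 → 0o110 (octal)
0o110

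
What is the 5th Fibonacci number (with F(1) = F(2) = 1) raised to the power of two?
Convert the 5th Fibonacci number (with F(1) = F(2) = 1) (Fibonacci index) → 1, 1, 2, 3, 5 → 5 (decimal)
Convert two (English words) → 2 (decimal)
Compute 5 ^ 2 = 25
25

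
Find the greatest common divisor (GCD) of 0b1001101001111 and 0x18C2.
Convert 0b1001101001111 (binary) → 4096 + 512 + 256 + 64 + 8 + 4 + 2 + 1 = 4943 (decimal)
Convert 0x18C2 (hexadecimal) → 1×4096 + 8×256 + 12×16 + 2 = 6338 (decimal)
Compute gcd(4943, 6338) = 1
1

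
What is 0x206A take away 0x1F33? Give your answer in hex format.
Convert 0x206A (hexadecimal) → 2×4096 + 6×16 + 10 = 8298 (decimal)
Convert 0x1F33 (hexadecimal) → 1×4096 + 15×256 + 3×16 + 3 = 7987 (decimal)
Compute 8298 - 7987 = 311
Convert 311 (decimal) → 311 = 1×256 + 3×16 + 7 → 0x137 (hexadecimal)
0x137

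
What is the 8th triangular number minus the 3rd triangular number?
The 8th triangular number = 8×9/2 = 36
Convert the 3rd triangular number (triangular index) → 3×4/2 = 6 (decimal)
Compute 36 - 6 = 30
30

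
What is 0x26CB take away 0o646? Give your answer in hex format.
Convert 0x26CB (hexadecimal) → 2×4096 + 6×256 + 12×16 + 11 = 9931 (decimal)
Convert 0o646 (octal) → 6×64 + 4×8 + 6 = 422 (decimal)
Compute 9931 - 422 = 9509
Convert 9509 (decimal) → 9509 = 2×4096 + 5×256 + 2×16 + 5 → 0x2525 (hexadecimal)
0x2525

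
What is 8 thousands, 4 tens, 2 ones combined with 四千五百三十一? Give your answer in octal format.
Convert 8 thousands, 4 tens, 2 ones (place-value notation) → 8×1000 + 4×10 + 2 = 8042 (decimal)
Convert 四千五百三十一 (Chinese numeral) → 4×1000 + 5×100 + 3×10 + 1 = 4531 (decimal)
Compute 8042 + 4531 = 12573
Convert 12573 (decimal) → 12573 = 3×4096 + 4×64 + 3×8 + 5 → 0o30435 (octal)
0o30435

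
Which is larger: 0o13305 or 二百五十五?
Convert 0o13305 (octal) → 1×4096 + 3×512 + 3×64 + 5 = 5829 (decimal)
Convert 二百五十五 (Chinese numeral) → 2×100 + 5×10 + 5 = 255 (decimal)
Compare 5829 vs 255: larger = 5829
5829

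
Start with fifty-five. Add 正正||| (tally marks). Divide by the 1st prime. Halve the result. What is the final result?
Convert fifty-five (English words) → 55 (decimal)
Start: 55
Convert 正正||| (tally marks) → 5 + 5 + 3 = 13 (decimal)
55 + 13 = 68
Convert the 1st prime (prime index) → 2 (decimal)
68 ÷ 2 = 34
34 ÷ 2 = 17
17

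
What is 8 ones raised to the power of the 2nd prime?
Convert 8 ones (place-value notation) → 8 (decimal)
Convert the 2nd prime (prime index) → 3 (decimal)
Compute 8 ^ 3 = 512
512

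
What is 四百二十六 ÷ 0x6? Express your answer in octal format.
Convert 四百二十六 (Chinese numeral) → 4×100 + 2×10 + 6 = 426 (decimal)
Convert 0x6 (hexadecimal) → 6 (decimal)
Compute 426 ÷ 6 = 71
Convert 71 (decimal) → 71 = 1×64 + 7 → 0o107 (octal)
0o107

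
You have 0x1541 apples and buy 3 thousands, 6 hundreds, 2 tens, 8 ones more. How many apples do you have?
Convert 0x1541 (hexadecimal) → 1×4096 + 5×256 + 4×16 + 1 = 5441 (decimal)
Convert 3 thousands, 6 hundreds, 2 tens, 8 ones (place-value notation) → 3×1000 + 6×100 + 2×10 + 8 = 3628 (decimal)
Compute 5441 + 3628 = 9069
9069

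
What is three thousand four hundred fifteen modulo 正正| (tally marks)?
Convert three thousand four hundred fifteen (English words) → 3×1000 + 4×100 + 15 = 3415 (decimal)
Convert 正正| (tally marks) → 5 + 5 + 1 = 11 (decimal)
Compute 3415 mod 11 = 5
5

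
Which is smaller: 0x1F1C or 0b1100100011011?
Convert 0x1F1C (hexadecimal) → 1×4096 + 15×256 + 1×16 + 12 = 7964 (decimal)
Convert 0b1100100011011 (binary) → 4096 + 2048 + 256 + 16 + 8 + 2 + 1 = 6427 (decimal)
Compare 7964 vs 6427: smaller = 6427
6427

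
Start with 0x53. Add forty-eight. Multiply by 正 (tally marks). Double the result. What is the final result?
Convert 0x53 (hexadecimal) → 5×16 + 3 = 83 (decimal)
Start: 83
Convert forty-eight (English words) → 48 (decimal)
83 + 48 = 131
Convert 正 (tally marks) → 5 (decimal)
131 × 5 = 655
655 × 2 = 1310
1310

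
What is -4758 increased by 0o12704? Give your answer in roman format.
Convert 0o12704 (octal) → 1×4096 + 2×512 + 7×64 + 4 = 5572 (decimal)
Compute -4758 + 5572 = 814
Convert 814 (decimal) → 814 = 500 + 100 + 100 + 100 + 10 + 4 → DCCCXIV (Roman numeral)
DCCCXIV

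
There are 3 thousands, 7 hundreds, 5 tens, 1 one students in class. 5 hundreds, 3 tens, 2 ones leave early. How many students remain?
Convert 3 thousands, 7 hundreds, 5 tens, 1 one (place-value notation) → 3×1000 + 7×100 + 5×10 + 1 = 3751 (decimal)
Convert 5 hundreds, 3 tens, 2 ones (place-value notation) → 5×100 + 3×10 + 2 = 532 (decimal)
Compute 3751 - 532 = 3219
3219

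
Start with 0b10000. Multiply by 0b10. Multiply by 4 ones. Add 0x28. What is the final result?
Convert 0b10000 (binary) → 16 (decimal)
Start: 16
Convert 0b10 (binary) → 2 (decimal)
16 × 2 = 32
Convert 4 ones (place-value notation) → 4 (decimal)
32 × 4 = 128
Convert 0x28 (hexadecimal) → 2×16 + 8 = 40 (decimal)
128 + 40 = 168
168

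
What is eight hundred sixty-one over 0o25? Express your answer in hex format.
Convert eight hundred sixty-one (English words) → 8×100 + 61 = 861 (decimal)
Convert 0o25 (octal) → 2×8 + 5 = 21 (decimal)
Compute 861 ÷ 21 = 41
Convert 41 (decimal) → 41 = 2×16 + 9 → 0x29 (hexadecimal)
0x29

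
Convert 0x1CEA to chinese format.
Convert 0x1CEA (hexadecimal) → 1×4096 + 12×256 + 14×16 + 10 = 7402 (decimal)
Convert 7402 (decimal) → 7402 = 7×1000 + 4×100 + 2 → 七千四百零二 (Chinese numeral)
七千四百零二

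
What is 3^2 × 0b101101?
Convert 3^2 (power) → 9 (decimal)
Convert 0b101101 (binary) → 32 + 8 + 4 + 1 = 45 (decimal)
Compute 9 × 45 = 405
405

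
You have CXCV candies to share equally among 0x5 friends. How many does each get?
Convert CXCV (Roman numeral) → 100 + 90 + 5 = 195 (decimal)
Convert 0x5 (hexadecimal) → 5 (decimal)
Compute 195 ÷ 5 = 39
39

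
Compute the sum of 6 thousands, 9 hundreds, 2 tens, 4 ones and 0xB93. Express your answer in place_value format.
Convert 6 thousands, 9 hundreds, 2 tens, 4 ones (place-value notation) → 6×1000 + 9×100 + 2×10 + 4 = 6924 (decimal)
Convert 0xB93 (hexadecimal) → 11×256 + 9×16 + 3 = 2963 (decimal)
Compute 6924 + 2963 = 9887
Convert 9887 (decimal) → 9887 = 9×1000 + 8×100 + 8×10 + 7 → 9 thousands, 8 hundreds, 8 tens, 7 ones (place-value notation)
9 thousands, 8 hundreds, 8 tens, 7 ones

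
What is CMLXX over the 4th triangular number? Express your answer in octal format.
Convert CMLXX (Roman numeral) → 900 + 50 + 10 + 10 = 970 (decimal)
Convert the 4th triangular number (triangular index) → 4×5/2 = 10 (decimal)
Compute 970 ÷ 10 = 97
Convert 97 (decimal) → 97 = 1×64 + 4×8 + 1 → 0o141 (octal)
0o141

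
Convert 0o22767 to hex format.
Convert 0o22767 (octal) → 2×4096 + 2×512 + 7×64 + 6×8 + 7 = 9719 (decimal)
Convert 9719 (decimal) → 9719 = 2×4096 + 5×256 + 15×16 + 7 → 0x25F7 (hexadecimal)
0x25F7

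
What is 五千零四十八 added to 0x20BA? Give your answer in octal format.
Convert 五千零四十八 (Chinese numeral) → 5×1000 + 4×10 + 8 = 5048 (decimal)
Convert 0x20BA (hexadecimal) → 2×4096 + 11×16 + 10 = 8378 (decimal)
Compute 5048 + 8378 = 13426
Convert 13426 (decimal) → 13426 = 3×4096 + 2×512 + 1×64 + 6×8 + 2 → 0o32162 (octal)
0o32162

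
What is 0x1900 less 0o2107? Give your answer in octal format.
Convert 0x1900 (hexadecimal) → 1×4096 + 9×256 = 6400 (decimal)
Convert 0o2107 (octal) → 2×512 + 1×64 + 7 = 1095 (decimal)
Compute 6400 - 1095 = 5305
Convert 5305 (decimal) → 5305 = 1×4096 + 2×512 + 2×64 + 7×8 + 1 → 0o12271 (octal)
0o12271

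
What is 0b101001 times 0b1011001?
Convert 0b101001 (binary) → 32 + 8 + 1 = 41 (decimal)
Convert 0b1011001 (binary) → 64 + 16 + 8 + 1 = 89 (decimal)
Compute 41 × 89 = 3649
3649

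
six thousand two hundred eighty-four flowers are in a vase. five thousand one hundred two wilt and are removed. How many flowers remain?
Convert six thousand two hundred eighty-four (English words) → 6×1000 + 2×100 + 84 = 6284 (decimal)
Convert five thousand one hundred two (English words) → 5×1000 + 1×100 + 2 = 5102 (decimal)
Compute 6284 - 5102 = 1182
1182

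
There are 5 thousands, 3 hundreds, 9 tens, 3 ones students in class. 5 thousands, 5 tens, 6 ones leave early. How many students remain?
Convert 5 thousands, 3 hundreds, 9 tens, 3 ones (place-value notation) → 5×1000 + 3×100 + 9×10 + 3 = 5393 (decimal)
Convert 5 thousands, 5 tens, 6 ones (place-value notation) → 5×1000 + 5×10 + 6 = 5056 (decimal)
Compute 5393 - 5056 = 337
337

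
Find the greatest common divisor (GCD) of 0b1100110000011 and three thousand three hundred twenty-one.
Convert 0b1100110000011 (binary) → 4096 + 2048 + 256 + 128 + 2 + 1 = 6531 (decimal)
Convert three thousand three hundred twenty-one (English words) → 3×1000 + 3×100 + 21 = 3321 (decimal)
Compute gcd(6531, 3321) = 3
3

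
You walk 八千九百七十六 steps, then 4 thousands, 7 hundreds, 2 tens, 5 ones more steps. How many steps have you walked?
Convert 八千九百七十六 (Chinese numeral) → 8×1000 + 9×100 + 7×10 + 6 = 8976 (decimal)
Convert 4 thousands, 7 hundreds, 2 tens, 5 ones (place-value notation) → 4×1000 + 7×100 + 2×10 + 5 = 4725 (decimal)
Compute 8976 + 4725 = 13701
13701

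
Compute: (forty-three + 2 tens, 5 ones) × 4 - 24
Convert forty-three (English words) → 43 (decimal)
Convert 2 tens, 5 ones (place-value notation) → 2×10 + 5 = 25 (decimal)
Expression in decimal: (43 + 25) × 4 - 24
Parentheses first: 43 + 25 = 68
Multiply: 68 × 4 = 272
Subtract: 272 - 24 = 248
248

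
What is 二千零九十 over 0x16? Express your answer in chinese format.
Convert 二千零九十 (Chinese numeral) → 2×1000 + 9×10 = 2090 (decimal)
Convert 0x16 (hexadecimal) → 1×16 + 6 = 22 (decimal)
Compute 2090 ÷ 22 = 95
Convert 95 (decimal) → 95 = 9×10 + 5 → 九十五 (Chinese numeral)
九十五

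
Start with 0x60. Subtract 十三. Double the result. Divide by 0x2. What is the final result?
Convert 0x60 (hexadecimal) → 6×16 = 96 (decimal)
Start: 96
Convert 十三 (Chinese numeral) → 1×10 + 3 = 13 (decimal)
96 - 13 = 83
83 × 2 = 166
Convert 0x2 (hexadecimal) → 2 (decimal)
166 ÷ 2 = 83
83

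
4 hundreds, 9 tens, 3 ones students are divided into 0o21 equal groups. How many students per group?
Convert 4 hundreds, 9 tens, 3 ones (place-value notation) → 4×100 + 9×10 + 3 = 493 (decimal)
Convert 0o21 (octal) → 2×8 + 1 = 17 (decimal)
Compute 493 ÷ 17 = 29
29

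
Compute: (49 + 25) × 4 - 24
Parentheses first: 49 + 25 = 74
Multiply: 74 × 4 = 296
Subtract: 296 - 24 = 272
272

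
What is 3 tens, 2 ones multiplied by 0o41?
Convert 3 tens, 2 ones (place-value notation) → 3×10 + 2 = 32 (decimal)
Convert 0o41 (octal) → 4×8 + 1 = 33 (decimal)
Compute 32 × 33 = 1056
1056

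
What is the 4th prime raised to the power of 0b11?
Convert the 4th prime (prime index) → 7 (decimal)
Convert 0b11 (binary) → 2 + 1 = 3 (decimal)
Compute 7 ^ 3 = 343
343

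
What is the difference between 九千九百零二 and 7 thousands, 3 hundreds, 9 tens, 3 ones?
Convert 九千九百零二 (Chinese numeral) → 9×1000 + 9×100 + 2 = 9902 (decimal)
Convert 7 thousands, 3 hundreds, 9 tens, 3 ones (place-value notation) → 7×1000 + 3×100 + 9×10 + 3 = 7393 (decimal)
Difference: |9902 - 7393| = 2509
2509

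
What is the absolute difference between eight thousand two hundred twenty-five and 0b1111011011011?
Convert eight thousand two hundred twenty-five (English words) → 8×1000 + 2×100 + 25 = 8225 (decimal)
Convert 0b1111011011011 (binary) → 4096 + 2048 + 1024 + 512 + 128 + 64 + 16 + 8 + 2 + 1 = 7899 (decimal)
Compute |8225 - 7899| = 326
326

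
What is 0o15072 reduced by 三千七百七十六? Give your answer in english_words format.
Convert 0o15072 (octal) → 1×4096 + 5×512 + 7×8 + 2 = 6714 (decimal)
Convert 三千七百七十六 (Chinese numeral) → 3×1000 + 7×100 + 7×10 + 6 = 3776 (decimal)
Compute 6714 - 3776 = 2938
Convert 2938 (decimal) → 2938 = 2×1000 + 9×100 + 38 → two thousand nine hundred thirty-eight (English words)
two thousand nine hundred thirty-eight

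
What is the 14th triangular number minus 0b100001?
The 14th triangular number = 14×15/2 = 105
Convert 0b100001 (binary) → 32 + 1 = 33 (decimal)
Compute 105 - 33 = 72
72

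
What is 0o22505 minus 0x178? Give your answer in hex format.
Convert 0o22505 (octal) → 2×4096 + 2×512 + 5×64 + 5 = 9541 (decimal)
Convert 0x178 (hexadecimal) → 1×256 + 7×16 + 8 = 376 (decimal)
Compute 9541 - 376 = 9165
Convert 9165 (decimal) → 9165 = 2×4096 + 3×256 + 12×16 + 13 → 0x23CD (hexadecimal)
0x23CD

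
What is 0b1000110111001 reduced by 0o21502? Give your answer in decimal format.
Convert 0b1000110111001 (binary) → 4096 + 256 + 128 + 32 + 16 + 8 + 1 = 4537 (decimal)
Convert 0o21502 (octal) → 2×4096 + 1×512 + 5×64 + 2 = 9026 (decimal)
Compute 4537 - 9026 = -4489
-4489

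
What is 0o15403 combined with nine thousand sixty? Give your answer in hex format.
Convert 0o15403 (octal) → 1×4096 + 5×512 + 4×64 + 3 = 6915 (decimal)
Convert nine thousand sixty (English words) → 9×1000 + 60 = 9060 (decimal)
Compute 6915 + 9060 = 15975
Convert 15975 (decimal) → 15975 = 3×4096 + 14×256 + 6×16 + 7 → 0x3E67 (hexadecimal)
0x3E67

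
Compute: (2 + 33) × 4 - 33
Parentheses first: 2 + 33 = 35
Multiply: 35 × 4 = 140
Subtract: 140 - 33 = 107
107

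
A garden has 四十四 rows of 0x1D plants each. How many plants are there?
Convert 0x1D (hexadecimal) → 1×16 + 13 = 29 (decimal)
Convert 四十四 (Chinese numeral) → 4×10 + 4 = 44 (decimal)
Compute 29 × 44 = 1276
1276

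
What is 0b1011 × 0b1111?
Convert 0b1011 (binary) → 8 + 2 + 1 = 11 (decimal)
Convert 0b1111 (binary) → 8 + 4 + 2 + 1 = 15 (decimal)
Compute 11 × 15 = 165
165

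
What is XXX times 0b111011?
Convert XXX (Roman numeral) → 10 + 10 + 10 = 30 (decimal)
Convert 0b111011 (binary) → 32 + 16 + 8 + 2 + 1 = 59 (decimal)
Compute 30 × 59 = 1770
1770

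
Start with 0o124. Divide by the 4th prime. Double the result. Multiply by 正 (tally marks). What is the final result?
Convert 0o124 (octal) → 1×64 + 2×8 + 4 = 84 (decimal)
Start: 84
Convert the 4th prime (prime index) → 7 (decimal)
84 ÷ 7 = 12
12 × 2 = 24
Convert 正 (tally marks) → 5 (decimal)
24 × 5 = 120
120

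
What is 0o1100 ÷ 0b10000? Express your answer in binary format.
Convert 0o1100 (octal) → 1×512 + 1×64 = 576 (decimal)
Convert 0b10000 (binary) → 16 (decimal)
Compute 576 ÷ 16 = 36
Convert 36 (decimal) → 36 = 32 + 4 → 0b100100 (binary)
0b100100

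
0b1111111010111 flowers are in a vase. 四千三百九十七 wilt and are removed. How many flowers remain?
Convert 0b1111111010111 (binary) → 4096 + 2048 + 1024 + 512 + 256 + 128 + 64 + 16 + 4 + 2 + 1 = 8151 (decimal)
Convert 四千三百九十七 (Chinese numeral) → 4×1000 + 3×100 + 9×10 + 7 = 4397 (decimal)
Compute 8151 - 4397 = 3754
3754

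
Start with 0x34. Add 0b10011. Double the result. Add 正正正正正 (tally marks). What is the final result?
Convert 0x34 (hexadecimal) → 3×16 + 4 = 52 (decimal)
Start: 52
Convert 0b10011 (binary) → 16 + 2 + 1 = 19 (decimal)
52 + 19 = 71
71 × 2 = 142
Convert 正正正正正 (tally marks) → 5 + 5 + 5 + 5 + 5 = 25 (decimal)
142 + 25 = 167
167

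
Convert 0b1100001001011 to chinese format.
Convert 0b1100001001011 (binary) → 4096 + 2048 + 64 + 8 + 2 + 1 = 6219 (decimal)
Convert 6219 (decimal) → 6219 = 6×1000 + 2×100 + 1×10 + 9 → 六千二百一十九 (Chinese numeral)
六千二百一十九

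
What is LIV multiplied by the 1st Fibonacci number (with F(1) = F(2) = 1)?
Convert LIV (Roman numeral) → 50 + 4 = 54 (decimal)
Convert the 1st Fibonacci number (with F(1) = F(2) = 1) (Fibonacci index) → 1 (decimal)
Compute 54 × 1 = 54
54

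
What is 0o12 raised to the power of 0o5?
Convert 0o12 (octal) → 1×8 + 2 = 10 (decimal)
Convert 0o5 (octal) → 5 (decimal)
Compute 10 ^ 5 = 100000
100000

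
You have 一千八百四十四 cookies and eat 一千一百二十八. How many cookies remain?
Convert 一千八百四十四 (Chinese numeral) → 1×1000 + 8×100 + 4×10 + 4 = 1844 (decimal)
Convert 一千一百二十八 (Chinese numeral) → 1×1000 + 1×100 + 2×10 + 8 = 1128 (decimal)
Compute 1844 - 1128 = 716
716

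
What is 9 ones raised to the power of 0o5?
Convert 9 ones (place-value notation) → 9 (decimal)
Convert 0o5 (octal) → 5 (decimal)
Compute 9 ^ 5 = 59049
59049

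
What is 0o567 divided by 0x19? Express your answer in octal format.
Convert 0o567 (octal) → 5×64 + 6×8 + 7 = 375 (decimal)
Convert 0x19 (hexadecimal) → 1×16 + 9 = 25 (decimal)
Compute 375 ÷ 25 = 15
Convert 15 (decimal) → 15 = 1×8 + 7 → 0o17 (octal)
0o17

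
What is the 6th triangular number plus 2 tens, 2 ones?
The 6th triangular number = 6×7/2 = 21
Convert 2 tens, 2 ones (place-value notation) → 2×10 + 2 = 22 (decimal)
Compute 21 + 22 = 43
43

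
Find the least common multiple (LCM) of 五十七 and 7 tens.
Convert 五十七 (Chinese numeral) → 5×10 + 7 = 57 (decimal)
Convert 7 tens (place-value notation) → 7×10 = 70 (decimal)
Compute lcm(57, 70) = 3990
3990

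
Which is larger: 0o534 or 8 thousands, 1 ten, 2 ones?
Convert 0o534 (octal) → 5×64 + 3×8 + 4 = 348 (decimal)
Convert 8 thousands, 1 ten, 2 ones (place-value notation) → 8×1000 + 1×10 + 2 = 8012 (decimal)
Compare 348 vs 8012: larger = 8012
8012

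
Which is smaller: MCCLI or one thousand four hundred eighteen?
Convert MCCLI (Roman numeral) → 1000 + 100 + 100 + 50 + 1 = 1251 (decimal)
Convert one thousand four hundred eighteen (English words) → 1×1000 + 4×100 + 18 = 1418 (decimal)
Compare 1251 vs 1418: smaller = 1251
1251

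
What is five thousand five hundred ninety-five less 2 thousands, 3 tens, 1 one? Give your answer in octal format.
Convert five thousand five hundred ninety-five (English words) → 5×1000 + 5×100 + 95 = 5595 (decimal)
Convert 2 thousands, 3 tens, 1 one (place-value notation) → 2×1000 + 3×10 + 1 = 2031 (decimal)
Compute 5595 - 2031 = 3564
Convert 3564 (decimal) → 3564 = 6×512 + 7×64 + 5×8 + 4 → 0o6754 (octal)
0o6754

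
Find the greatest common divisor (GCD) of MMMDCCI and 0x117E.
Convert MMMDCCI (Roman numeral) → 1000 + 1000 + 1000 + 500 + 100 + 100 + 1 = 3701 (decimal)
Convert 0x117E (hexadecimal) → 1×4096 + 1×256 + 7×16 + 14 = 4478 (decimal)
Compute gcd(3701, 4478) = 1
1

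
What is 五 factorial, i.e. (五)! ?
Convert 五 (Chinese numeral) → 5 (decimal)
Compute 5! = 120
120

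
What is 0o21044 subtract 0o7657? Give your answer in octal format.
Convert 0o21044 (octal) → 2×4096 + 1×512 + 4×8 + 4 = 8740 (decimal)
Convert 0o7657 (octal) → 7×512 + 6×64 + 5×8 + 7 = 4015 (decimal)
Compute 8740 - 4015 = 4725
Convert 4725 (decimal) → 4725 = 1×4096 + 1×512 + 1×64 + 6×8 + 5 → 0o11165 (octal)
0o11165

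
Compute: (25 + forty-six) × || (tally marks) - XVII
Convert forty-six (English words) → 46 (decimal)
Convert || (tally marks) → 2 (decimal)
Convert XVII (Roman numeral) → 10 + 5 + 1 + 1 = 17 (decimal)
Expression in decimal: (25 + 46) × 2 - 17
Parentheses first: 25 + 46 = 71
Multiply: 71 × 2 = 142
Subtract: 142 - 17 = 125
125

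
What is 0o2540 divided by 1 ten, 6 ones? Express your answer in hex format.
Convert 0o2540 (octal) → 2×512 + 5×64 + 4×8 = 1376 (decimal)
Convert 1 ten, 6 ones (place-value notation) → 1×10 + 6 = 16 (decimal)
Compute 1376 ÷ 16 = 86
Convert 86 (decimal) → 86 = 5×16 + 6 → 0x56 (hexadecimal)
0x56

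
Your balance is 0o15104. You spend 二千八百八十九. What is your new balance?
Convert 0o15104 (octal) → 1×4096 + 5×512 + 1×64 + 4 = 6724 (decimal)
Convert 二千八百八十九 (Chinese numeral) → 2×1000 + 8×100 + 8×10 + 9 = 2889 (decimal)
Compute 6724 - 2889 = 3835
3835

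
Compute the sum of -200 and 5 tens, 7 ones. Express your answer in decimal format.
Convert 5 tens, 7 ones (place-value notation) → 5×10 + 7 = 57 (decimal)
Compute -200 + 57 = -143
-143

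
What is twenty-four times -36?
Convert twenty-four (English words) → 24 (decimal)
Compute 24 × -36 = -864
-864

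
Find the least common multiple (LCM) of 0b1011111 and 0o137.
Convert 0b1011111 (binary) → 64 + 16 + 8 + 4 + 2 + 1 = 95 (decimal)
Convert 0o137 (octal) → 1×64 + 3×8 + 7 = 95 (decimal)
Compute lcm(95, 95) = 95
95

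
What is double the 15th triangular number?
The 15th triangular number = 15×16/2 = 120
Compute 120 × 2 = 240
240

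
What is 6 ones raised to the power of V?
Convert 6 ones (place-value notation) → 6 (decimal)
Convert V (Roman numeral) → 5 (decimal)
Compute 6 ^ 5 = 7776
7776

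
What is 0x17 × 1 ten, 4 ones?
Convert 0x17 (hexadecimal) → 1×16 + 7 = 23 (decimal)
Convert 1 ten, 4 ones (place-value notation) → 1×10 + 4 = 14 (decimal)
Compute 23 × 14 = 322
322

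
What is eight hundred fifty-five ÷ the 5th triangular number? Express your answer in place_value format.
Convert eight hundred fifty-five (English words) → 8×100 + 55 = 855 (decimal)
Convert the 5th triangular number (triangular index) → 5×6/2 = 15 (decimal)
Compute 855 ÷ 15 = 57
Convert 57 (decimal) → 57 = 5×10 + 7 → 5 tens, 7 ones (place-value notation)
5 tens, 7 ones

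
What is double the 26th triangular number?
The 26th triangular number = 26×27/2 = 351
Compute 351 × 2 = 702
702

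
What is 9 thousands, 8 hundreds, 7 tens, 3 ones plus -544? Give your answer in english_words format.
Convert 9 thousands, 8 hundreds, 7 tens, 3 ones (place-value notation) → 9×1000 + 8×100 + 7×10 + 3 = 9873 (decimal)
Compute 9873 + -544 = 9329
Convert 9329 (decimal) → 9329 = 9×1000 + 3×100 + 29 → nine thousand three hundred twenty-nine (English words)
nine thousand three hundred twenty-nine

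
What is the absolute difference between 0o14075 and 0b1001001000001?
Convert 0o14075 (octal) → 1×4096 + 4×512 + 7×8 + 5 = 6205 (decimal)
Convert 0b1001001000001 (binary) → 4096 + 512 + 64 + 1 = 4673 (decimal)
Compute |6205 - 4673| = 1532
1532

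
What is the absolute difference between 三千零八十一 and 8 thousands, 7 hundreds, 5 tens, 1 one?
Convert 三千零八十一 (Chinese numeral) → 3×1000 + 8×10 + 1 = 3081 (decimal)
Convert 8 thousands, 7 hundreds, 5 tens, 1 one (place-value notation) → 8×1000 + 7×100 + 5×10 + 1 = 8751 (decimal)
Compute |3081 - 8751| = 5670
5670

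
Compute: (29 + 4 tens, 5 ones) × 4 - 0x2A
Convert 4 tens, 5 ones (place-value notation) → 4×10 + 5 = 45 (decimal)
Convert 0x2A (hexadecimal) → 2×16 + 10 = 42 (decimal)
Expression in decimal: (29 + 45) × 4 - 42
Parentheses first: 29 + 45 = 74
Multiply: 74 × 4 = 296
Subtract: 296 - 42 = 254
254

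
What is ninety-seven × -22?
Convert ninety-seven (English words) → 97 (decimal)
Compute 97 × -22 = -2134
-2134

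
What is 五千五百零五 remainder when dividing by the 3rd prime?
Convert 五千五百零五 (Chinese numeral) → 5×1000 + 5×100 + 5 = 5505 (decimal)
Convert the 3rd prime (prime index) → 5 (decimal)
Compute 5505 mod 5 = 0
0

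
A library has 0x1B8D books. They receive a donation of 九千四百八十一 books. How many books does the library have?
Convert 0x1B8D (hexadecimal) → 1×4096 + 11×256 + 8×16 + 13 = 7053 (decimal)
Convert 九千四百八十一 (Chinese numeral) → 9×1000 + 4×100 + 8×10 + 1 = 9481 (decimal)
Compute 7053 + 9481 = 16534
16534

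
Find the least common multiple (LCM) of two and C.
Convert two (English words) → 2 (decimal)
Convert C (Roman numeral) → 100 (decimal)
Compute lcm(2, 100) = 100
100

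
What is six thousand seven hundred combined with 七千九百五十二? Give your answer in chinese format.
Convert six thousand seven hundred (English words) → 6×1000 + 7×100 = 6700 (decimal)
Convert 七千九百五十二 (Chinese numeral) → 7×1000 + 9×100 + 5×10 + 2 = 7952 (decimal)
Compute 6700 + 7952 = 14652
Convert 14652 (decimal) → 14652 = 1×10000 + 4×1000 + 6×100 + 5×10 + 2 → 一万四千六百五十二 (Chinese numeral)
一万四千六百五十二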